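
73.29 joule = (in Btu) 0.06947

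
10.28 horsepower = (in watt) 7666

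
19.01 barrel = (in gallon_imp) 664.8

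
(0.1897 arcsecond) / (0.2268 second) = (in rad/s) 4.055e-06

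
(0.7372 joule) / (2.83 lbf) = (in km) 5.856e-05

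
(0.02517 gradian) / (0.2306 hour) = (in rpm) 4.548e-06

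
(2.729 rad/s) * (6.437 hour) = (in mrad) 6.324e+07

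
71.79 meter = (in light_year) 7.588e-15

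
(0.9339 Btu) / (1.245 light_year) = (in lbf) 1.881e-14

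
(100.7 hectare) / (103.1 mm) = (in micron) 9.767e+12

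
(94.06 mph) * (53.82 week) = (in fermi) 1.369e+24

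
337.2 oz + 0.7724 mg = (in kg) 9.559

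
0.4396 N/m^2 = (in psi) 6.376e-05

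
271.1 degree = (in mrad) 4732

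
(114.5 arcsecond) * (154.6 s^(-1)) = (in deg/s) 4.917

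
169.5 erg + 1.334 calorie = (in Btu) 0.00529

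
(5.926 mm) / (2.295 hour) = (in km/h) 2.582e-06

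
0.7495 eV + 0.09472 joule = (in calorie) 0.02264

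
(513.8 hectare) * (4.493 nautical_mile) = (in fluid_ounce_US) 1.446e+15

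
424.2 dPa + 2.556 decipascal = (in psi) 0.00619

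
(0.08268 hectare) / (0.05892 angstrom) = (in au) 938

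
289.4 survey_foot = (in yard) 96.47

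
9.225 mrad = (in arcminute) 31.71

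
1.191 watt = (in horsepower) 0.001597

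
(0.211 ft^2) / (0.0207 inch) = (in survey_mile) 0.02317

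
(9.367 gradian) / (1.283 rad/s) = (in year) 3.637e-09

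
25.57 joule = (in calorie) 6.111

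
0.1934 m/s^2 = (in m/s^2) 0.1934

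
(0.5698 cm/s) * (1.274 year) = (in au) 1.53e-06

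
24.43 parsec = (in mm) 7.538e+20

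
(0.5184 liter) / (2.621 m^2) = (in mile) 1.229e-07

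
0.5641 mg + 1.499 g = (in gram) 1.5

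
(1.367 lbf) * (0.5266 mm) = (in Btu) 3.035e-06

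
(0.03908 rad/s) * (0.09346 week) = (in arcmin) 7.594e+06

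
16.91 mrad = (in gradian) 1.077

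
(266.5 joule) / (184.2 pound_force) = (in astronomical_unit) 2.174e-12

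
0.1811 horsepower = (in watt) 135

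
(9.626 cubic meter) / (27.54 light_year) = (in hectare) 3.695e-21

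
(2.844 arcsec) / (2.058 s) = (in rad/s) 6.7e-06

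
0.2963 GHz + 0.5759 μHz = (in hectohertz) 2.963e+06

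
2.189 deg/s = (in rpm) 0.3648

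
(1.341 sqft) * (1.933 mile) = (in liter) 3.876e+05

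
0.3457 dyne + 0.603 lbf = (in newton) 2.682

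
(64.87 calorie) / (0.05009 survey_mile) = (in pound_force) 0.7569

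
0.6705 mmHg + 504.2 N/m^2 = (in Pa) 593.6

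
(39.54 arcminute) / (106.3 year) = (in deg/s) 1.966e-10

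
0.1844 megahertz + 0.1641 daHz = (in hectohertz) 1844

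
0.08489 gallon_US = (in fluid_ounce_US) 10.87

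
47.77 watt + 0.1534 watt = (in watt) 47.92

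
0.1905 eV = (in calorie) 7.295e-21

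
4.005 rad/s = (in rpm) 38.24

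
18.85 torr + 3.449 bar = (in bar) 3.474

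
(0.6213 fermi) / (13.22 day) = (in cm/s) 5.439e-20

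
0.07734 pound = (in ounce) 1.237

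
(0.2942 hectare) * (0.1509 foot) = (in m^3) 135.3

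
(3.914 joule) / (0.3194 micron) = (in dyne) 1.225e+12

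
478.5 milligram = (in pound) 0.001055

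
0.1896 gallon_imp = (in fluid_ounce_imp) 30.34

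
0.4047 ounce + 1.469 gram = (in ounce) 0.4565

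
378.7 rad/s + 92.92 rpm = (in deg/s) 2.226e+04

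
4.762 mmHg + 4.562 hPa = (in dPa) 1.091e+04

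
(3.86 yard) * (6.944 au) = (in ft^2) 3.947e+13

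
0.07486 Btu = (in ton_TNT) 1.888e-08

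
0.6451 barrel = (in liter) 102.6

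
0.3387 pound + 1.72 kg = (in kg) 1.874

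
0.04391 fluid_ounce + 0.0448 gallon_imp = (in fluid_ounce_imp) 7.214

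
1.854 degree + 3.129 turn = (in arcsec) 4.062e+06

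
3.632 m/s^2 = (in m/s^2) 3.632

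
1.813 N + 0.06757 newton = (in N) 1.881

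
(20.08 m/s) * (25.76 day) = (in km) 4.469e+04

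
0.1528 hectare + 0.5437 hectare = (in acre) 1.721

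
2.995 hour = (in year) 0.0003419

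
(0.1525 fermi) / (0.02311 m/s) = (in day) 7.638e-20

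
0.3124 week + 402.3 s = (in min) 3156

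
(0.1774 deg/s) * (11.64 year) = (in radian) 1.137e+06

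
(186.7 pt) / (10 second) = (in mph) 0.01473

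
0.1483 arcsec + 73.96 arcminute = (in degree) 1.233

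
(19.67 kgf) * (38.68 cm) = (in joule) 74.61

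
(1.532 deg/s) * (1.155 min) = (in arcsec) 3.822e+05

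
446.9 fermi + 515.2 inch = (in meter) 13.09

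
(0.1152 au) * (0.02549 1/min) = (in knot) 1.423e+07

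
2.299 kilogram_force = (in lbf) 5.068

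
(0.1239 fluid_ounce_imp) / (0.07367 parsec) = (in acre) 3.827e-25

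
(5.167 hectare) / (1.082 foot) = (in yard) 1.713e+05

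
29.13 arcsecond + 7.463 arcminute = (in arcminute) 7.949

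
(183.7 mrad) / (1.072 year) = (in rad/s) 5.434e-09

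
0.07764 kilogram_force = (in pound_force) 0.1712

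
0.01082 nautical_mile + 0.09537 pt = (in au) 1.34e-10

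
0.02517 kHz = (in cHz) 2517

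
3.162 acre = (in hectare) 1.28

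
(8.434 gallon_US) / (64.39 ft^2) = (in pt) 15.13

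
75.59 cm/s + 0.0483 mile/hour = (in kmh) 2.799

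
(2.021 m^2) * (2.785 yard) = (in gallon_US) 1360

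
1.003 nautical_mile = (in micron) 1.858e+09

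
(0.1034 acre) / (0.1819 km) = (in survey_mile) 0.001429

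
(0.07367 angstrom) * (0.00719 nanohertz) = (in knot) 1.03e-22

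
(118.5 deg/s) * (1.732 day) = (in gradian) 1.97e+07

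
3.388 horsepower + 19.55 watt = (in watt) 2546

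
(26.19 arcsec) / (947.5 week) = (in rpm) 2.116e-12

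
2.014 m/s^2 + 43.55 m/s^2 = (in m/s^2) 45.56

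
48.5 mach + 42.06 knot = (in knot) 3.214e+04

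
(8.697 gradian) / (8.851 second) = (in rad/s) 0.01543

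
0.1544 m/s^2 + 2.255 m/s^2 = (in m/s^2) 2.409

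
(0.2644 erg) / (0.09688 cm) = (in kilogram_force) 2.783e-06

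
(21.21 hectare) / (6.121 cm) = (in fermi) 3.465e+21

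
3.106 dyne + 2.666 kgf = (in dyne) 2.614e+06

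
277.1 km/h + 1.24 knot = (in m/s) 77.61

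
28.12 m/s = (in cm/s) 2812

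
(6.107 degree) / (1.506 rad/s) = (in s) 0.07078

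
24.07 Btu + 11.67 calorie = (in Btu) 24.12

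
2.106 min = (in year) 4.007e-06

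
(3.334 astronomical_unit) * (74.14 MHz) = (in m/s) 3.698e+19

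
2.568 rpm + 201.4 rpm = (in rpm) 204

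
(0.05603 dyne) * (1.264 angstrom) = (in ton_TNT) 1.693e-26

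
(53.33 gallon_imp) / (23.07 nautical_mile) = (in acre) 1.402e-09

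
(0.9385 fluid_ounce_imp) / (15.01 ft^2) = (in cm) 0.001912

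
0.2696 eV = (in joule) 4.319e-20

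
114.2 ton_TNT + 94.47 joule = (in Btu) 4.529e+08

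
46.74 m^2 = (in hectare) 0.004674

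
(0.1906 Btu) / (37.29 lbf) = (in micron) 1.212e+06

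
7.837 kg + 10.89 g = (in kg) 7.848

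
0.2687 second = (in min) 0.004478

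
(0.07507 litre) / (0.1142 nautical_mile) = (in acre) 8.771e-11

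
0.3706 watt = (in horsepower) 0.000497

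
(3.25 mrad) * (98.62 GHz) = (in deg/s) 1.836e+10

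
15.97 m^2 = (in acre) 0.003946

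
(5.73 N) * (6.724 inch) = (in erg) 9.786e+06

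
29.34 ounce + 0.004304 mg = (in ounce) 29.34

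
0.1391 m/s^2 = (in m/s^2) 0.1391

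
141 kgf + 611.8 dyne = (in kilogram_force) 141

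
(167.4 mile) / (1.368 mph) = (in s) 4.405e+05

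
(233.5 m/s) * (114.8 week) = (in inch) 6.383e+11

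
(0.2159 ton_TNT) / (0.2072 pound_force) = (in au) 0.006552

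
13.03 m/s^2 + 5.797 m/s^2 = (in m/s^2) 18.83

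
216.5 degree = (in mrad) 3779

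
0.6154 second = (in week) 1.018e-06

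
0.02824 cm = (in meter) 0.0002824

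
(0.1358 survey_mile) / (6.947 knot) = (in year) 1.939e-06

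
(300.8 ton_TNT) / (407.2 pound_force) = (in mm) 6.948e+11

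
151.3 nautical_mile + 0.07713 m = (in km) 280.2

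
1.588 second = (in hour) 0.0004411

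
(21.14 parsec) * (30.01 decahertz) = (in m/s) 1.958e+20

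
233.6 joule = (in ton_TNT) 5.583e-08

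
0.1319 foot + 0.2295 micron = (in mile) 2.498e-05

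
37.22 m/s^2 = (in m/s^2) 37.22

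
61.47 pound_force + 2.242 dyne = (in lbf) 61.47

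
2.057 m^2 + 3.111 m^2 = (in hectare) 0.0005168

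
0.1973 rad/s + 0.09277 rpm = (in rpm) 1.977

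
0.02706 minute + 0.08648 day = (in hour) 2.076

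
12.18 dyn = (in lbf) 2.738e-05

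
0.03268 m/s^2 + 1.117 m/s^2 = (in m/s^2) 1.15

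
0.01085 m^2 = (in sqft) 0.1168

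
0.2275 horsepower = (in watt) 169.6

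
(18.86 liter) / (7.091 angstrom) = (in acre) 6572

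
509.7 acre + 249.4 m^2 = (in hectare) 206.3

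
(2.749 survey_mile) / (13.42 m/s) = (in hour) 0.09157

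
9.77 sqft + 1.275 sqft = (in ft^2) 11.04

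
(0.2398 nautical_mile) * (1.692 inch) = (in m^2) 19.09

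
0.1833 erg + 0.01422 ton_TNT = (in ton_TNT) 0.01422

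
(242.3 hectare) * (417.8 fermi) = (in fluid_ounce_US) 0.03423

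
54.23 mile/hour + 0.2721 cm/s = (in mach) 0.07121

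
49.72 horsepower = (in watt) 3.708e+04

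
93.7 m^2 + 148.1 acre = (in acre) 148.1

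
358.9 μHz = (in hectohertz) 3.589e-06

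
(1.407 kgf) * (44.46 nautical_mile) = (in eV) 7.091e+24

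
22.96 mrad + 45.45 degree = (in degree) 46.77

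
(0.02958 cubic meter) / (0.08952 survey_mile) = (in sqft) 0.00221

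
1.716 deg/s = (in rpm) 0.286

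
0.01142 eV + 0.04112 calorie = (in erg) 1.72e+06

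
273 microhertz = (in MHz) 2.73e-10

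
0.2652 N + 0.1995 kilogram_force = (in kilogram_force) 0.2265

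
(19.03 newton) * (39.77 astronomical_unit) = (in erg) 1.132e+21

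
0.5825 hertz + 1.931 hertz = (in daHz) 0.2514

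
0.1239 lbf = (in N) 0.5511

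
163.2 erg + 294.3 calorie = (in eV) 7.685e+21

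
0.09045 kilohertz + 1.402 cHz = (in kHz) 0.09046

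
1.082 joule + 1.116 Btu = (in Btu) 1.117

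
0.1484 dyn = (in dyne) 0.1484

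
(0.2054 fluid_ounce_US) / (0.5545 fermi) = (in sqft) 1.179e+11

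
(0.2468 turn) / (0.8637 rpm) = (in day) 0.0001984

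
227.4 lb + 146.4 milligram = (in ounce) 3638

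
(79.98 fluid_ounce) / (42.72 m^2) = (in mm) 0.05537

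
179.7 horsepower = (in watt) 1.34e+05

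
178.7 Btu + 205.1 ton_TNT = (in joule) 8.581e+11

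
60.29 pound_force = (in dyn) 2.682e+07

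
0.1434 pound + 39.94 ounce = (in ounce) 42.23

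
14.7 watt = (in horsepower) 0.01971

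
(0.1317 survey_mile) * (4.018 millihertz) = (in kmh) 3.066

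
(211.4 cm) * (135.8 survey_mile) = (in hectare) 46.2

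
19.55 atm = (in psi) 287.3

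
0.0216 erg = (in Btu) 2.047e-12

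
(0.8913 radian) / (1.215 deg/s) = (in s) 42.03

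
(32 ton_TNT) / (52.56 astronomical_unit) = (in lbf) 0.003828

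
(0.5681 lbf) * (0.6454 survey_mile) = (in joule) 2625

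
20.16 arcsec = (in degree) 0.0056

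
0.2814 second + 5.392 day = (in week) 0.7703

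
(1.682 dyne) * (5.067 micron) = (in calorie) 2.037e-11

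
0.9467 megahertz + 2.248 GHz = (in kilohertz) 2.249e+06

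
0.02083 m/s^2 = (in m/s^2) 0.02083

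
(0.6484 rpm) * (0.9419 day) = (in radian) 5526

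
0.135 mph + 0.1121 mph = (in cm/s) 11.05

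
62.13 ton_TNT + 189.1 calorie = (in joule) 2.6e+11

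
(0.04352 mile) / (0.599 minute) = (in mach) 0.005723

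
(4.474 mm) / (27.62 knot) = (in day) 3.644e-09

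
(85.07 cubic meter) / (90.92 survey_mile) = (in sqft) 0.006258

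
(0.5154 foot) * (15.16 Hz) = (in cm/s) 238.2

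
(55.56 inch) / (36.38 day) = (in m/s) 4.49e-07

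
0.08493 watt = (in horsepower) 0.0001139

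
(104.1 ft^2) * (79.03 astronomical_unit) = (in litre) 1.143e+17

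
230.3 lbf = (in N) 1024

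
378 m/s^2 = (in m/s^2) 378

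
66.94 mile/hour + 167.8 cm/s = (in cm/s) 3160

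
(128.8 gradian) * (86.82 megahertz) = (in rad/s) 1.757e+08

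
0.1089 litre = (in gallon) 0.02877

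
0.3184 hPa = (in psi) 0.004618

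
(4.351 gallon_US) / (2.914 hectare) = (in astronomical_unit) 3.778e-18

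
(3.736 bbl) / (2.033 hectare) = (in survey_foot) 9.586e-05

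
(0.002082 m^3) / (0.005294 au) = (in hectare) 2.629e-16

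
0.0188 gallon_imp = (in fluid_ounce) 2.89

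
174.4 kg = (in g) 1.744e+05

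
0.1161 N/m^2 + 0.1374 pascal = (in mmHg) 0.001901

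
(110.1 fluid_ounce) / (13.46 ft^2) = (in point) 7.381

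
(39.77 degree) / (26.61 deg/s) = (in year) 4.739e-08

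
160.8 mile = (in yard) 2.83e+05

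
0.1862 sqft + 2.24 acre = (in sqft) 9.757e+04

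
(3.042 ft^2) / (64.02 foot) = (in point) 41.05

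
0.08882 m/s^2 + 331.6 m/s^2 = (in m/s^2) 331.7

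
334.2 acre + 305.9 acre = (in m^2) 2.59e+06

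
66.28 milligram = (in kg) 6.628e-05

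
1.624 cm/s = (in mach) 4.769e-05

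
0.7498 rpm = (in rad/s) 0.07852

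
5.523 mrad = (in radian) 0.005523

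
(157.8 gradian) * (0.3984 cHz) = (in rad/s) 0.009875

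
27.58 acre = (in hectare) 11.16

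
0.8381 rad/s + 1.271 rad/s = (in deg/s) 120.8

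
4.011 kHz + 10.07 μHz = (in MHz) 0.004011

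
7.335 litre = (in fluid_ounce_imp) 258.2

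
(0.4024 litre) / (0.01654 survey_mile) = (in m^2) 1.512e-05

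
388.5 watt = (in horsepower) 0.521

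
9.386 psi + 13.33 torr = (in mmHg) 498.7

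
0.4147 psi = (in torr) 21.45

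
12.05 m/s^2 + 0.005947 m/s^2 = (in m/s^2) 12.06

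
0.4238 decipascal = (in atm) 4.183e-07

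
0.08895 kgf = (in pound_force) 0.1961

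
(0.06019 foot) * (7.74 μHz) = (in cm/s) 1.42e-05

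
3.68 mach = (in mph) 2803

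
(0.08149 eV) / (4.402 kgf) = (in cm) 3.024e-20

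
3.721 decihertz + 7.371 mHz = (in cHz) 37.95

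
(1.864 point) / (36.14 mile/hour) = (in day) 4.711e-10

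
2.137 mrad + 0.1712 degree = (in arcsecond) 1057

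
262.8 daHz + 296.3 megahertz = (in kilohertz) 2.963e+05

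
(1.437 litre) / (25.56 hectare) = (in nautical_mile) 3.036e-12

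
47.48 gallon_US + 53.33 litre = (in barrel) 1.466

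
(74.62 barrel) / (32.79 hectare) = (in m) 3.618e-05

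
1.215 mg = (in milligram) 1.215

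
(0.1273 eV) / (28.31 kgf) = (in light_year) 7.765e-39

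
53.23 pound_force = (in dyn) 2.368e+07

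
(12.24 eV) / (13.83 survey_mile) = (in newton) 8.811e-23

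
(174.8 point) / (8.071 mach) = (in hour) 6.233e-09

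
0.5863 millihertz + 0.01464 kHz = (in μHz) 1.464e+07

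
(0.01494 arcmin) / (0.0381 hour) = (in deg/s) 1.815e-06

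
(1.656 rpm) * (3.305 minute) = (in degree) 1970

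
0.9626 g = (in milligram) 962.6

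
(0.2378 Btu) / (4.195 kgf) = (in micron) 6.099e+06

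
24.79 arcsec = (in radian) 0.0001202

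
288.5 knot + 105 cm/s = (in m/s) 149.5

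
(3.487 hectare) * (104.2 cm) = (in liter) 3.633e+07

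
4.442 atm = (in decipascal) 4.501e+06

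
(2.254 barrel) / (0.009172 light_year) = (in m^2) 4.13e-15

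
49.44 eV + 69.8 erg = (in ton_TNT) 1.668e-15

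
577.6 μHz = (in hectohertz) 5.776e-06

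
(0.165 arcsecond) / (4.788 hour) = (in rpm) 4.432e-10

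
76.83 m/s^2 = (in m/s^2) 76.83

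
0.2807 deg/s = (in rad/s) 0.004899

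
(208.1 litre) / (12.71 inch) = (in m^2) 0.6446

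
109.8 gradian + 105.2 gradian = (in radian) 3.377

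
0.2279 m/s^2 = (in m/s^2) 0.2279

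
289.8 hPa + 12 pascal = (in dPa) 2.899e+05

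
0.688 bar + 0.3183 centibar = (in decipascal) 6.912e+05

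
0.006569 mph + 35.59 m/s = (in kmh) 128.1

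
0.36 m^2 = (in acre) 8.896e-05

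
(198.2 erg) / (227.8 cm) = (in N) 8.701e-06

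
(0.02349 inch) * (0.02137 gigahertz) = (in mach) 37.45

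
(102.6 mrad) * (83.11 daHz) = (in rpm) 814.3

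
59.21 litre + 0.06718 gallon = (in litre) 59.46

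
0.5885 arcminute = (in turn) 2.725e-05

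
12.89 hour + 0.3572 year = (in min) 1.885e+05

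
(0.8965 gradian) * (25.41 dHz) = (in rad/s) 0.03578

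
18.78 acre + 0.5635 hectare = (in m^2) 8.163e+04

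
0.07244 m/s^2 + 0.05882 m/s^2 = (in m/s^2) 0.1313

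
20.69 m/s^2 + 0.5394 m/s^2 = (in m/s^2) 21.23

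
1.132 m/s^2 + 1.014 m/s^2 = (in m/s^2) 2.146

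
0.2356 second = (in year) 7.471e-09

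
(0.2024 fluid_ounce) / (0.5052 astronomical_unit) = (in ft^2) 8.525e-16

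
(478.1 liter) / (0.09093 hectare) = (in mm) 0.5258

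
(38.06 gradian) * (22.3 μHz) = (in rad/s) 1.333e-05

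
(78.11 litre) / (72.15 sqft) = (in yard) 0.01274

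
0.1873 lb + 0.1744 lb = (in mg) 1.641e+05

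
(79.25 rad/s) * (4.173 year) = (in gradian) 6.639e+11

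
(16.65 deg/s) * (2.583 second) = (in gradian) 47.79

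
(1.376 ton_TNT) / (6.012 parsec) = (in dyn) 0.003103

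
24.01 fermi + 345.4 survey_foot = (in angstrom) 1.053e+12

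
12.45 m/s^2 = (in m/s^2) 12.45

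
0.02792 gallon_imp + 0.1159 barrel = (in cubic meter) 0.01855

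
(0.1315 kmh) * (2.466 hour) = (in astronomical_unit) 2.168e-09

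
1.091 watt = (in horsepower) 0.001463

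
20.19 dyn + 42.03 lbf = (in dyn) 1.87e+07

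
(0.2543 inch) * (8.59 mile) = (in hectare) 0.008929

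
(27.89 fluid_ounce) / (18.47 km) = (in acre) 1.103e-11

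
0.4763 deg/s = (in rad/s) 0.008313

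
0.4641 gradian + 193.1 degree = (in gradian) 215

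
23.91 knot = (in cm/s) 1230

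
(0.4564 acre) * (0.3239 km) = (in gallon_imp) 1.316e+08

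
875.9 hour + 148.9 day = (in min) 2.67e+05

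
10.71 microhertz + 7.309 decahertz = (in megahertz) 7.309e-05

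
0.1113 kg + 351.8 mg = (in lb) 0.2462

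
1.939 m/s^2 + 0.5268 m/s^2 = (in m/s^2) 2.466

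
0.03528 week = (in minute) 355.6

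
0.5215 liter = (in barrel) 0.00328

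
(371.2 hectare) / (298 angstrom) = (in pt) 3.531e+17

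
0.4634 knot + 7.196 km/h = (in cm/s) 223.7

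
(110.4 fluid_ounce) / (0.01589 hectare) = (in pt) 0.05824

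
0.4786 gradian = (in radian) 0.007518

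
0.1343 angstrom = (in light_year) 1.42e-27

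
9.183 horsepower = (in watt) 6848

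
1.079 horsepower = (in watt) 804.6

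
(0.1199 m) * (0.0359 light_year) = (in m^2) 4.072e+13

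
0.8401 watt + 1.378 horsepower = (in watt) 1028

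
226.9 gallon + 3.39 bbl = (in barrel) 8.792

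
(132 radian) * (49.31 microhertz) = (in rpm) 0.06216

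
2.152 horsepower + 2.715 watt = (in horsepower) 2.156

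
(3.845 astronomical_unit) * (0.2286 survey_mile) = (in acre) 5.229e+10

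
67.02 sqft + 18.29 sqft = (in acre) 0.001958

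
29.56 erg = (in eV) 1.845e+13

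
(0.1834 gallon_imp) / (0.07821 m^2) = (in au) 7.126e-14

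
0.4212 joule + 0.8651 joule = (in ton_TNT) 3.074e-10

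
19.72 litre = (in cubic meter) 0.01972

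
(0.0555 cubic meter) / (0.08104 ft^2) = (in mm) 7372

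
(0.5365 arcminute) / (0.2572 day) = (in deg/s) 4.024e-07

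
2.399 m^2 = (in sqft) 25.82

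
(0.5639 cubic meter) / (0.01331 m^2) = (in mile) 0.02633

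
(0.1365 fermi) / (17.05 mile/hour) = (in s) 1.791e-17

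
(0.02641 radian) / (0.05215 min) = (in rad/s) 0.00844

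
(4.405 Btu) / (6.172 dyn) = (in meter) 7.53e+07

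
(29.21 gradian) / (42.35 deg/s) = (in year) 1.968e-08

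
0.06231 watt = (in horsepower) 8.356e-05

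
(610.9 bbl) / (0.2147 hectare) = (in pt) 128.2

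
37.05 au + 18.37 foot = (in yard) 6.061e+12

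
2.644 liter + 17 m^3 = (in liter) 1.7e+04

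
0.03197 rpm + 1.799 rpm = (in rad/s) 0.1917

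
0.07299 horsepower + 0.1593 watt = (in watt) 54.59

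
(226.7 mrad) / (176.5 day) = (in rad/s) 1.487e-08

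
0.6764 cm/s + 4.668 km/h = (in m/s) 1.303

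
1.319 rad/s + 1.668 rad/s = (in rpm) 28.52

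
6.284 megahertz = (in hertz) 6.284e+06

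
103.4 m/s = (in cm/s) 1.034e+04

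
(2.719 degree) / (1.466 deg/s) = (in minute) 0.03091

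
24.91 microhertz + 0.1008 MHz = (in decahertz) 1.008e+04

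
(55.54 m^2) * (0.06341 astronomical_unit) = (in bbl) 3.314e+12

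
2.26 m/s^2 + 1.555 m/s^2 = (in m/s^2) 3.815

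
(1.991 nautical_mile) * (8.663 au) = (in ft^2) 5.144e+16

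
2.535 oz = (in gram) 71.87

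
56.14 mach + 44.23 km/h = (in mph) 4.279e+04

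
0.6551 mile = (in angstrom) 1.054e+13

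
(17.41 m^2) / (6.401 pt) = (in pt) 2.185e+07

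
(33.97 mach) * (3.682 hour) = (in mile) 9.527e+04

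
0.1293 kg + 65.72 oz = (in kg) 1.992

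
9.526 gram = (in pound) 0.021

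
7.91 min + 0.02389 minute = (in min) 7.934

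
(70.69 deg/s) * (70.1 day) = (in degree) 4.281e+08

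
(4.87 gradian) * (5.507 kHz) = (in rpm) 4023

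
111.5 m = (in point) 3.161e+05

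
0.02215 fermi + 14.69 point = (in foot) 0.017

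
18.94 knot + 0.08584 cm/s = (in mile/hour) 21.8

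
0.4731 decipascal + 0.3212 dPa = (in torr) 0.0005958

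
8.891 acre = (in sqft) 3.873e+05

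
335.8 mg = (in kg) 0.0003358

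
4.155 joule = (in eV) 2.593e+19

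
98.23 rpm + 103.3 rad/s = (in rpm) 1085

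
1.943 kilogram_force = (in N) 19.05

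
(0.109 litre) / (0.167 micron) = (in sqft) 7026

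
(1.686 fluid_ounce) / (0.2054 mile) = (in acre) 3.727e-11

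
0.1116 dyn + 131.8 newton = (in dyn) 1.318e+07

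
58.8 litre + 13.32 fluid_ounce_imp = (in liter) 59.18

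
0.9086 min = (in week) 9.014e-05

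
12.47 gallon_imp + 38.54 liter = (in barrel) 0.599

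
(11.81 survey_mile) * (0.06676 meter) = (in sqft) 1.366e+04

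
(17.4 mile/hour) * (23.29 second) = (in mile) 0.1126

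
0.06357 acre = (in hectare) 0.02573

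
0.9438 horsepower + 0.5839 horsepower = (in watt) 1139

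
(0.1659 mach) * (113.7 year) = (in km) 2.025e+08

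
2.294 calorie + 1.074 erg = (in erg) 9.598e+07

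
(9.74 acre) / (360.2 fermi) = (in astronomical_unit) 7.315e+05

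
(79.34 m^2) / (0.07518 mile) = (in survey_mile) 0.0004075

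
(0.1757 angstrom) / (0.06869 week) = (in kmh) 1.523e-15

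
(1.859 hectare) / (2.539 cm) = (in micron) 7.322e+11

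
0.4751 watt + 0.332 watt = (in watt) 0.8071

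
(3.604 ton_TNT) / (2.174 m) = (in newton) 6.936e+09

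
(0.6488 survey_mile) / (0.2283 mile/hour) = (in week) 0.01692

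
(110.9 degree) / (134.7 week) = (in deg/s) 1.361e-06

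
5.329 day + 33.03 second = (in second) 4.605e+05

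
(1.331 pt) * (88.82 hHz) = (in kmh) 15.01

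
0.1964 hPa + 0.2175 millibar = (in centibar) 0.04139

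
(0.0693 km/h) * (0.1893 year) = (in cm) 1.149e+07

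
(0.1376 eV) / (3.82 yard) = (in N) 6.311e-21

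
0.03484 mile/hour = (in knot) 0.03028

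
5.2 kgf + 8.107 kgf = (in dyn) 1.305e+07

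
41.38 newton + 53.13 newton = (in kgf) 9.637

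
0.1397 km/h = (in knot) 0.07543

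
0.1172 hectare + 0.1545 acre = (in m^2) 1797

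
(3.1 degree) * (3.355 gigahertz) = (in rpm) 1.733e+09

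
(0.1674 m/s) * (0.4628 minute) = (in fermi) 4.648e+15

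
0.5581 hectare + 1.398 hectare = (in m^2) 1.956e+04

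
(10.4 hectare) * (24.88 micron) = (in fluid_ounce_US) 8.749e+04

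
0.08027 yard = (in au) 4.906e-13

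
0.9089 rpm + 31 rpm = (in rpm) 31.91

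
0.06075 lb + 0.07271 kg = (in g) 100.3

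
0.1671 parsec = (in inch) 2.03e+17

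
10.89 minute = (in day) 0.007563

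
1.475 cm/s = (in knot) 0.02867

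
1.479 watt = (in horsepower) 0.001983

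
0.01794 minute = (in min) 0.01794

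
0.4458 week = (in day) 3.121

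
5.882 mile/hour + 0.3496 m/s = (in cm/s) 297.9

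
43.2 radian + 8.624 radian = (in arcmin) 1.782e+05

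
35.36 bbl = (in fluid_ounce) 1.901e+05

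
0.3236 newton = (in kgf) 0.033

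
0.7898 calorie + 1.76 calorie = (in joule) 10.67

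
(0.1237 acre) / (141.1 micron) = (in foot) 1.164e+07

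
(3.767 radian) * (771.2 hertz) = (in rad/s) 2905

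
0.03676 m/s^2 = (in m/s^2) 0.03676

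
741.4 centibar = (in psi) 107.5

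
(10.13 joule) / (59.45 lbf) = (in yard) 0.04189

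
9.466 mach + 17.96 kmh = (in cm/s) 3.228e+05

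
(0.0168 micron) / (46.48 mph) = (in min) 1.348e-11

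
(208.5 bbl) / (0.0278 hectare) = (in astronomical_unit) 7.971e-13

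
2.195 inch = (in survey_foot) 0.1829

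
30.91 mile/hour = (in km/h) 49.74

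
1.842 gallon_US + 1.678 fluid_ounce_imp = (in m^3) 0.00702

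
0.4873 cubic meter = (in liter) 487.3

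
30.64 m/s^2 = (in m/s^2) 30.64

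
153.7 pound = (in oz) 2459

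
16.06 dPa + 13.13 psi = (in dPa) 9.053e+05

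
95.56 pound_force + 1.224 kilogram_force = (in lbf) 98.26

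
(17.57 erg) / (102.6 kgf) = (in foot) 5.729e-09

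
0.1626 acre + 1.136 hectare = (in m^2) 1.202e+04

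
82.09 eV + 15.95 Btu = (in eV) 1.05e+23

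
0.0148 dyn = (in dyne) 0.0148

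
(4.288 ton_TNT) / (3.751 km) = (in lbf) 1.075e+06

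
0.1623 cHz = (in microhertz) 1623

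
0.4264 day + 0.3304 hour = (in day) 0.4402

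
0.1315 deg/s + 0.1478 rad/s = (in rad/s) 0.1501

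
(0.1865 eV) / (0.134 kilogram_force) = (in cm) 2.274e-18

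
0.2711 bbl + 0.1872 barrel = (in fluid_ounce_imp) 2564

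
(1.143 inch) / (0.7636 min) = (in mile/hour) 0.001417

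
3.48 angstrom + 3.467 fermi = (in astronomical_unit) 2.326e-21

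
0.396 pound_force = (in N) 1.761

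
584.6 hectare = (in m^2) 5.846e+06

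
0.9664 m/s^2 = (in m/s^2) 0.9664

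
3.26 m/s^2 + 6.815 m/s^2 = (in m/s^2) 10.07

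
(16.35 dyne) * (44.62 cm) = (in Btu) 6.915e-08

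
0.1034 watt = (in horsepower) 0.0001387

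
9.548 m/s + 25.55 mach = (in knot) 1.693e+04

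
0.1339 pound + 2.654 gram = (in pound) 0.1398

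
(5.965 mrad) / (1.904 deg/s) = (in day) 2.078e-06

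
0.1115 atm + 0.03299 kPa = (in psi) 1.643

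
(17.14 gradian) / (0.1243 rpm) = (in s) 20.68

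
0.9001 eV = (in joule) 1.442e-19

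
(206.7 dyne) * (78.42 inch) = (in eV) 2.57e+16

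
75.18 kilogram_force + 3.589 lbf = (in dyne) 7.532e+07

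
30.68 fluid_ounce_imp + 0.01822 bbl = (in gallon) 0.9955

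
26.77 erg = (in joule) 2.677e-06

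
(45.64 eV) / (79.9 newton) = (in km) 9.152e-23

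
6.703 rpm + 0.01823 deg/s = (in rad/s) 0.7023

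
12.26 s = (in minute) 0.2043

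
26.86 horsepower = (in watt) 2.003e+04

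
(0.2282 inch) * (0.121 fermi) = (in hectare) 7.013e-23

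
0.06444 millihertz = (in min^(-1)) 0.003866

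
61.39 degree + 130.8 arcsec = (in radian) 1.072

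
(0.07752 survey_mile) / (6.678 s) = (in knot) 36.31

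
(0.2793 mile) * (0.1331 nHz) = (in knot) 1.163e-07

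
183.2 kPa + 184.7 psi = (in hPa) 1.457e+04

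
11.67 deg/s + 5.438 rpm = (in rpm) 7.383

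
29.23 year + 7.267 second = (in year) 29.23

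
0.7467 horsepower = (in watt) 556.8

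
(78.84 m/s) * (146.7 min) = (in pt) 1.967e+09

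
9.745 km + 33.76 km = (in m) 4.35e+04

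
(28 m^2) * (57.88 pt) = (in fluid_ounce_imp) 2.012e+04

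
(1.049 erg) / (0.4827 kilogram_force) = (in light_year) 2.342e-24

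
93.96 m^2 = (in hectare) 0.009396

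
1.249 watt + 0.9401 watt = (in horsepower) 0.002936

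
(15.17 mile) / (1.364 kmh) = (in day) 0.7458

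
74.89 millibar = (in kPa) 7.489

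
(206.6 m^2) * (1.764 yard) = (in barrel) 2096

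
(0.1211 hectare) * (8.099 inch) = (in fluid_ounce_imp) 8.768e+06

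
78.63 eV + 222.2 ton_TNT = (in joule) 9.297e+11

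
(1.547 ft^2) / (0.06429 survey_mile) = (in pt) 3.938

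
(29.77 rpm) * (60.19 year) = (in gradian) 3.767e+11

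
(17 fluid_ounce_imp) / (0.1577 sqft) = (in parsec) 1.068e-18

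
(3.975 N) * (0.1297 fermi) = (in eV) 3218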